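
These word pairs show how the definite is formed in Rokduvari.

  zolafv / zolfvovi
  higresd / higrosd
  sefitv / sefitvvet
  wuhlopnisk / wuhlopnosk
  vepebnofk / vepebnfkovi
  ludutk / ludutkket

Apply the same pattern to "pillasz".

pillosz

ludutk and wuhlopnisk both end in -k yet inflect differently (ludutkket, wuhlopnosk), so the final letter is not what conditions the rule; the second-to-last letter is.
"pillasz" has second-to-last letter 's'. The stems whose second-to-last letter is 's' (wuhlopnisk → wuhlopnosk, higresd → higrosd) change the last vowel to 'o'.
So pillasz → pillosz.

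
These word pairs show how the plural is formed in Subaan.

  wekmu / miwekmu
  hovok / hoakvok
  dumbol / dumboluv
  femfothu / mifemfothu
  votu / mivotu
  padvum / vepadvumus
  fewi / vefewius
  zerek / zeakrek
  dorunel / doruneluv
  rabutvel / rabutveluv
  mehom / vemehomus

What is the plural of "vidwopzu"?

hovok and dumbol both have last vowel 'o' yet inflect differently (hoakvok, dumboluv), so the last vowel is not what conditions the rule; the final letter is.
"vidwopzu" ends in -u. The stems ending in -u (votu → mivotu, wekmu → miwekmu, femfothu → mifemfothu) add the prefix mi-.
The other patterns: stems ending in -k insert -ak- after the first vowel; stems ending in -l add -uv; stems ending in -i or -m add ve- … -us around the stem.
So vidwopzu → mividwopzu.

mividwopzu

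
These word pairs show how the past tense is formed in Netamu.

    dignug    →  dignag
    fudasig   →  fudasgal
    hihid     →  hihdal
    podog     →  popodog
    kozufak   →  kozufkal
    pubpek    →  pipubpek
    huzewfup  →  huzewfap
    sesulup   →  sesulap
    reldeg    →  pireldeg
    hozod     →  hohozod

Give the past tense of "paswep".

"paswep" has last vowel 'e'. The stems whose last vowel is 'e' (reldeg → pireldeg, pubpek → pipubpek) add the prefix pi-.
So paswep → pipaswep.

pipaswep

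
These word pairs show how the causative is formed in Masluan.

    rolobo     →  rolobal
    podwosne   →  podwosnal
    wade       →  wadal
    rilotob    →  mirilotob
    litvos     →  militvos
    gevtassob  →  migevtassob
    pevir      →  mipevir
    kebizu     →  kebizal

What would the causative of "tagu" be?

tagal

rolobo and gevtassob both have last vowel 'o' yet inflect differently (rolobal, migevtassob), so the last vowel is not what conditions the rule; whether the stem ends in a vowel or a consonant is.
"tagu" ends in a vowel. The stems ending in a vowel (wade → wadal, rolobo → rolobal, kebizu → kebizal) drop the final letter and add -al.
The other pattern: stems ending in a consonant add the prefix mi-.
So tagu → tagal.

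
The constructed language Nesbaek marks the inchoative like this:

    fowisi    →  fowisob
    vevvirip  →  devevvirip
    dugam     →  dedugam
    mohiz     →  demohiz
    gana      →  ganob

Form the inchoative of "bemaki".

fowisi and vevvirip both have last vowel 'i' yet inflect differently (fowisob, devevvirip), so the last vowel is not what conditions the rule; whether the stem ends in a vowel or a consonant is.
"bemaki" ends in a vowel. The stems ending in a vowel (gana → ganob, fowisi → fowisob) drop the final letter and add -ob.
So bemaki → bemakob.

bemakob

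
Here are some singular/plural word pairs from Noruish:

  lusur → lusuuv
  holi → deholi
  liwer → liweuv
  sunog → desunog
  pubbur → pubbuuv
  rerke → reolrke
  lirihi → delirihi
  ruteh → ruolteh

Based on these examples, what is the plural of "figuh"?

"figuh" ends in -h. The one such stem in the data (ruteh → ruolteh) inserts -ol- after the first vowel (as does rerke), so the same rule applies.
The other patterns: stems ending in -r drop the final letter and add -uv; stems ending in -g or -i add the prefix de-.
So figuh → fiolguh.

fiolguh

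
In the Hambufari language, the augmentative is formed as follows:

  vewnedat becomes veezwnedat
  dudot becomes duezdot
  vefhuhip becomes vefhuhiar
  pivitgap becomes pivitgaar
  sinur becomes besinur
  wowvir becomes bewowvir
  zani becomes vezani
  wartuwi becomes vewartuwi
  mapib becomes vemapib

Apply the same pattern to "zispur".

vewnedat and pivitgap both have last vowel 'a' yet inflect differently (veezwnedat, pivitgaar), so the last vowel is not what conditions the rule; the final letter is.
"zispur" ends in -r. The stems ending in -r (sinur → besinur, wowvir → bewowvir) add the prefix be-.
The other patterns: stems ending in -t insert -ez- after the first vowel; stems ending in -p drop the final letter and add -ar; stems ending in -b or -i add the prefix ve-.
So zispur → bezispur.

bezispur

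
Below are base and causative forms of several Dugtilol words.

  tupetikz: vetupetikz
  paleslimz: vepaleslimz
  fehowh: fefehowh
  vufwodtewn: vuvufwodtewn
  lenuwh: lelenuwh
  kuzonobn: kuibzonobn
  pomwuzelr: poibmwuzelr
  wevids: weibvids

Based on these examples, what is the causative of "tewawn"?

vufwodtewn and kuzonobn both end in -n yet inflect differently (vuvufwodtewn, kuibzonobn), so the final letter is not what conditions the rule; the second-to-last letter is.
"tewawn" has second-to-last letter 'w'. The stems whose second-to-last letter is 'w' (fehowh → fefehowh, vufwodtewn → vuvufwodtewn, lenuwh → lelenuwh) repeat the first consonant+vowel as a prefix.
So tewawn → tetewawn.

tetewawn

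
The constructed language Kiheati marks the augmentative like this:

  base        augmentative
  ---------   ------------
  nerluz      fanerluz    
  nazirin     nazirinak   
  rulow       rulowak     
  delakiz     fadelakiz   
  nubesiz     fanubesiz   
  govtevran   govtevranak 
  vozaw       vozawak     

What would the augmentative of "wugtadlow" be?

delakiz and nazirin both have last vowel 'i' yet inflect differently (fadelakiz, nazirinak), so the last vowel is not what conditions the rule; the final letter is.
"wugtadlow" ends in -w. The stems ending in -w (vozaw → vozawak, rulow → rulowak) add -ak.
So wugtadlow → wugtadlowak.

wugtadlowak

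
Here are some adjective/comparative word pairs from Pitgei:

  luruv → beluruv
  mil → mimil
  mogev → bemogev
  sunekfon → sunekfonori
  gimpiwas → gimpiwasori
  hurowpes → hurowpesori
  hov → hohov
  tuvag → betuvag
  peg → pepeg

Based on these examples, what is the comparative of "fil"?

hov and mogev both end in -v yet inflect differently (hohov, bemogev), so the final letter is not what conditions the rule; the number of vowels is.
"fil" has 1 vowel. The stems with 1 vowel (mil → mimil, hov → hohov, peg → pepeg) repeat the first consonant+vowel as a prefix.
The other patterns: stems with 2 vowels add the prefix be-; stems with 3 vowels add -ori.
So fil → fifil.

fifil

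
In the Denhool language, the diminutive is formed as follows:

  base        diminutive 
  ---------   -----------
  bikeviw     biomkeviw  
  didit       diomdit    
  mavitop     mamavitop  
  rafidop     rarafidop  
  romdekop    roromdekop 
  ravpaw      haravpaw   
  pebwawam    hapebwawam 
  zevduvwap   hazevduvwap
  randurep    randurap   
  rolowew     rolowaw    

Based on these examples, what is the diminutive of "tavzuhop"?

tatavzuhop

bikeviw and ravpaw both end in -w yet inflect differently (biomkeviw, haravpaw), so the final letter is not what conditions the rule; the last vowel is.
"tavzuhop" has last vowel 'o'. The stems whose last vowel is 'o' (mavitop → mamavitop, rafidop → rarafidop, romdekop → roromdekop) repeat the first consonant+vowel as a prefix.
The other patterns: stems whose last vowel is 'i' insert -om- after the first vowel; stems whose last vowel is 'a' add the prefix ha-; stems whose last vowel is 'e' change the last vowel to 'a'.
So tavzuhop → tatavzuhop.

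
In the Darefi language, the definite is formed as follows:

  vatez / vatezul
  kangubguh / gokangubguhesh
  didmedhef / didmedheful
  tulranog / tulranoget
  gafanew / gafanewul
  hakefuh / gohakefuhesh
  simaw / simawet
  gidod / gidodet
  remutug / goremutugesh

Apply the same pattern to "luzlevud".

remutug and tulranog both end in -g yet inflect differently (goremutugesh, tulranoget), so the final letter is not what conditions the rule; the last vowel is.
"luzlevud" has last vowel 'u'. The stems whose last vowel is 'u' (remutug → goremutugesh, kangubguh → gokangubguhesh, hakefuh → gohakefuhesh) add go- … -esh around the stem.
The other patterns: stems whose last vowel is 'e' add -ul; stems whose last vowel is 'a' or 'o' add -et.
So luzlevud → goluzlevudesh.

goluzlevudesh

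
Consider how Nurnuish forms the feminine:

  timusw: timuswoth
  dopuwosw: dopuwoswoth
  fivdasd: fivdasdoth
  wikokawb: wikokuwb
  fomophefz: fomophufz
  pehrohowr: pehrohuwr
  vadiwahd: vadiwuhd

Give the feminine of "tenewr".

tenuwr

"tenewr" has second-to-last letter 'w'. The stems whose second-to-last letter is 'w' (wikokawb → wikokuwb, pehrohowr → pehrohuwr) change the last vowel to 'u'.
The other pattern: stems whose second-to-last letter is 's' add -oth.
So tenewr → tenuwr.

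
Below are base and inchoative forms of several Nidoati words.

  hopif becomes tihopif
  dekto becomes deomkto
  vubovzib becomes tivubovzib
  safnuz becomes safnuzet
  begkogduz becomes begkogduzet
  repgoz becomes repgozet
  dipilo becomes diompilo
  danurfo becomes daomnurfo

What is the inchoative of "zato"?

repgoz and dekto both have last vowel 'o' yet inflect differently (repgozet, deomkto), so the last vowel is not what conditions the rule; the final letter is.
"zato" ends in -o. The stems ending in -o (dekto → deomkto, dipilo → diompilo, danurfo → daomnurfo) insert -om- after the first vowel.
The other patterns: stems ending in -z add -et; stems ending in -b or -f add the prefix ti-.
So zato → zaomto.

zaomto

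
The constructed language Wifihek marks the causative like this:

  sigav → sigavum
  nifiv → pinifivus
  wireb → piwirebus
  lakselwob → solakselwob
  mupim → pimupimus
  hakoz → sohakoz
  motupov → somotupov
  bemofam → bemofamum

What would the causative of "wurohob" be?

sowurohob

motupov and sigav both end in -v yet inflect differently (somotupov, sigavum), so the final letter is not what conditions the rule; the last vowel is.
"wurohob" has last vowel 'o'. The stems whose last vowel is 'o' (motupov → somotupov, lakselwob → solakselwob, hakoz → sohakoz) add the prefix so-.
So wurohob → sowurohob.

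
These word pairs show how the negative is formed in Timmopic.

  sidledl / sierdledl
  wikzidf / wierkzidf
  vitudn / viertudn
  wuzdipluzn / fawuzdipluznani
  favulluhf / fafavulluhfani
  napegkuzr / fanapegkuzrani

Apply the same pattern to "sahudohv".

fasahudohvani

vitudn and wuzdipluzn both end in -n yet inflect differently (viertudn, fawuzdipluznani), so the final letter is not what conditions the rule; the second-to-last letter is.
"sahudohv" has second-to-last letter 'h'. The one such stem in the data (favulluhf → fafavulluhfani) adds fa- … -ani around the stem, so the same rule applies.
The other pattern: stems whose second-to-last letter is 'd' insert -er- after the first vowel.
So sahudohv → fasahudohvani.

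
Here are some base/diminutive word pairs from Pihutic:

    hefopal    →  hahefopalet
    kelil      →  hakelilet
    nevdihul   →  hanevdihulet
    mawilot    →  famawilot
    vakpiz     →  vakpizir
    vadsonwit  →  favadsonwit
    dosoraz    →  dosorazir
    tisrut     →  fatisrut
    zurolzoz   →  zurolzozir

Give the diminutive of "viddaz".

vakpiz and vadsonwit both have last vowel 'i' yet inflect differently (vakpizir, favadsonwit), so the last vowel is not what conditions the rule; the final letter is.
"viddaz" ends in -z. The stems ending in -z (dosoraz → dosorazir, vakpiz → vakpizir, zurolzoz → zurolzozir) add -ir.
So viddaz → viddazir.

viddazir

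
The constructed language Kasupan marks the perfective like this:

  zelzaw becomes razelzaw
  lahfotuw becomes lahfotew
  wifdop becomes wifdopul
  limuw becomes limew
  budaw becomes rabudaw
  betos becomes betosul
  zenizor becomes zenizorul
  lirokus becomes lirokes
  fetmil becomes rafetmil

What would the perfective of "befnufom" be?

befnufomul

"befnufom" has last vowel 'o'. The stems whose last vowel is 'o' (zenizor → zenizorul, wifdop → wifdopul, betos → betosul) add -ul.
So befnufom → befnufomul.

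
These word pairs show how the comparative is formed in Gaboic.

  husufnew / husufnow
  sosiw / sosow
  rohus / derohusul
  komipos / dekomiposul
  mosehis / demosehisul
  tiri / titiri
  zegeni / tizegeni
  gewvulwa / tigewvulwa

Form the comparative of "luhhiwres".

sosiw and mosehis both have last vowel 'i' yet inflect differently (sosow, demosehisul), so the last vowel is not what conditions the rule; the final letter is.
"luhhiwres" ends in -s. The stems ending in -s (rohus → derohusul, komipos → dekomiposul, mosehis → demosehisul) add de- … -ul around the stem.
The other patterns: stems ending in -w change the last vowel to 'o'; stems ending in -a or -i add the prefix ti-.
So luhhiwres → deluhhiwresul.

deluhhiwresul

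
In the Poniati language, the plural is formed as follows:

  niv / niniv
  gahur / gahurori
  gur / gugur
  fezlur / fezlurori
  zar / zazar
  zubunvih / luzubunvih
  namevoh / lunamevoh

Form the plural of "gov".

gogov

"gov" has 1 vowel. The stems with 1 vowel (gur → gugur, zar → zazar, niv → niniv) repeat the first consonant+vowel as a prefix.
The other patterns: stems with 2 vowels add -ori; stems with 3 vowels add the prefix lu-.
So gov → gogov.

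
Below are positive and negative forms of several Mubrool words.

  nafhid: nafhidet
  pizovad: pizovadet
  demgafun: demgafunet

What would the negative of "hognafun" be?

hognafunet

Every pair shown (nafhid → nafhidet, pizovad → pizovadet, demgafun → demgafunet) follows the same rule: add -et.
So hognafun → hognafunet.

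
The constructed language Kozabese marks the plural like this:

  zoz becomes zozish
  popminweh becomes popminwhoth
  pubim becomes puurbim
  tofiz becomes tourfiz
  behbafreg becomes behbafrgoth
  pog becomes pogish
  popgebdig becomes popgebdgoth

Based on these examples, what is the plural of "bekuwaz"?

zoz and tofiz both end in -z yet inflect differently (zozish, tourfiz), so the final letter is not what conditions the rule; the number of vowels is.
"bekuwaz" has 3 vowels. The stems with 3 vowels (behbafreg → behbafrgoth, popgebdig → popgebdgoth, popminweh → popminwhoth) delete the last vowel and add -oth.
The other patterns: stems with 1 vowel add -ish; stems with 2 vowels insert -ur- after the first vowel.
So bekuwaz → bekuwzoth.

bekuwzoth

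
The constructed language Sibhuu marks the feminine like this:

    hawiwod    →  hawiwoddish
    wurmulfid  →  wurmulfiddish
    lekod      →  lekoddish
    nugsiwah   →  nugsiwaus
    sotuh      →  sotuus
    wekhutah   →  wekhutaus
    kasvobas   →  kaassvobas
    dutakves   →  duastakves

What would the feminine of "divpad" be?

divpaddish

"divpad" ends in -d. The stems ending in -d (hawiwod → hawiwoddish, wurmulfid → wurmulfiddish, lekod → lekoddish) double the final consonant and add -ish.
So divpad → divpaddish.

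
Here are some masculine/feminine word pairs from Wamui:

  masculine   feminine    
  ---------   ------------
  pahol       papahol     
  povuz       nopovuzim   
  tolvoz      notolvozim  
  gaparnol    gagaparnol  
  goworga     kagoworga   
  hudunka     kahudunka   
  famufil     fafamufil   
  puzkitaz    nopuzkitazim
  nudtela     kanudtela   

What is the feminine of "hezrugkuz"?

pahol and tolvoz both have last vowel 'o' yet inflect differently (papahol, notolvozim), so the last vowel is not what conditions the rule; the final letter is.
"hezrugkuz" ends in -z. The stems ending in -z (tolvoz → notolvozim, povuz → nopovuzim, puzkitaz → nopuzkitazim) add no- … -im around the stem.
The other patterns: stems ending in -l repeat the first consonant+vowel as a prefix; stems ending in -a add the prefix ka-.
So hezrugkuz → nohezrugkuzim.

nohezrugkuzim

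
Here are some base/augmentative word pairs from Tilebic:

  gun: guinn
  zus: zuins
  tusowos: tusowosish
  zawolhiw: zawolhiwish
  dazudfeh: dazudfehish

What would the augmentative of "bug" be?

zus and tusowos both end in -s yet inflect differently (zuins, tusowosish), so the final letter is not what conditions the rule; the number of vowels is.
"bug" has 1 vowel. The stems with 1 vowel (gun → guinn, zus → zuins) insert -in- after the first vowel.
So bug → buing.

buing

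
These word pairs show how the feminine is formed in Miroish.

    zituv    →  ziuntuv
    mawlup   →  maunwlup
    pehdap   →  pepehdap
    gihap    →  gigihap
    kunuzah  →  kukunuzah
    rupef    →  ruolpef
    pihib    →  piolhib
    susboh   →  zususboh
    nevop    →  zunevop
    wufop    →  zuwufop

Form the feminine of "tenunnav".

tetenunnav

"tenunnav" has last vowel 'a'. The stems whose last vowel is 'a' (pehdap → pepehdap, gihap → gigihap, kunuzah → kukunuzah) repeat the first consonant+vowel as a prefix.
So tenunnav → tetenunnav.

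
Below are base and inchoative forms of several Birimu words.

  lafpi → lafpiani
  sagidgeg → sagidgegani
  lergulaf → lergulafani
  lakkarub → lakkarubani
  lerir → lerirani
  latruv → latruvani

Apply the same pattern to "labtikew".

labtikewani

Every pair shown (lafpi → lafpiani, sagidgeg → sagidgegani, lergulaf → lergulafani, …) follows the same rule: add -ani.
So labtikew → labtikewani.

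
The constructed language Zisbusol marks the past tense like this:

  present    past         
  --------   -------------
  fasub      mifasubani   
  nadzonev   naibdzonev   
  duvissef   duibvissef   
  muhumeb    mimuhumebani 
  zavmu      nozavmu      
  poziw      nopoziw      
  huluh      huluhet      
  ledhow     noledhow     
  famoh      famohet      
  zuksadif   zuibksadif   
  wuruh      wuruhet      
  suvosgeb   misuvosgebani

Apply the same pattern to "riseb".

mirisebani

"riseb" ends in -b. The stems ending in -b (fasub → mifasubani, suvosgeb → misuvosgebani, muhumeb → mimuhumebani) add mi- … -ani around the stem.
So riseb → mirisebani.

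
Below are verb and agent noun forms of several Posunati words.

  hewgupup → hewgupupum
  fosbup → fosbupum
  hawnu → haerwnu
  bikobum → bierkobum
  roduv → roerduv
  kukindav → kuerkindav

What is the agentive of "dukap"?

dukapum

"dukap" ends in -p. The stems ending in -p (hewgupup → hewgupupum, fosbup → fosbupum) add -um.
So dukap → dukapum.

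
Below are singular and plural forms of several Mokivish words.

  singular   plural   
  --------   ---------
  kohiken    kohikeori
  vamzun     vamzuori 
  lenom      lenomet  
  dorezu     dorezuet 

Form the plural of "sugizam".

sugizamet

"sugizam" ends in -m. The one such stem in the data (lenom → lenomet) adds -et, so the same rule applies.
So sugizam → sugizamet.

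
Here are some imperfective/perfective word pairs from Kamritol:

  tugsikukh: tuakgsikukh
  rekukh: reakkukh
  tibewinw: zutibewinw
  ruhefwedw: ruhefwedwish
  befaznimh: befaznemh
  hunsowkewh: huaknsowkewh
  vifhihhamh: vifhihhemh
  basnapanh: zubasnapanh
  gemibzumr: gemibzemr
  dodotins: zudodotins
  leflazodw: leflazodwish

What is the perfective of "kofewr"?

basnapanh and vifhihhamh both end in -h yet inflect differently (zubasnapanh, vifhihhemh), so the final letter is not what conditions the rule; the second-to-last letter is.
"kofewr" has second-to-last letter 'w'. The one such stem in the data (hunsowkewh → huaknsowkewh) inserts -ak- after the first vowel (as do tugsikukh, rekukh), so the same rule applies.
The other patterns: stems whose second-to-last letter is 'n' add the prefix zu-; stems whose second-to-last letter is 'm' change the last vowel to 'e'; stems whose second-to-last letter is 'd' add -ish.
So kofewr → koakfewr.

koakfewr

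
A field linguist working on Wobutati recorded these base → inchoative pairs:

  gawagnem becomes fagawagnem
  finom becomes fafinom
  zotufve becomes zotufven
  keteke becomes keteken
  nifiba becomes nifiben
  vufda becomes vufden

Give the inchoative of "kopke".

kopken

gawagnem and zotufve both have last vowel 'e' yet inflect differently (fagawagnem, zotufven), so the last vowel is not what conditions the rule; whether the stem ends in a vowel or a consonant is.
"kopke" ends in a vowel. The stems ending in a vowel (zotufve → zotufven, keteke → keteken, nifiba → nifiben) drop the final letter and add -en.
So kopke → kopken.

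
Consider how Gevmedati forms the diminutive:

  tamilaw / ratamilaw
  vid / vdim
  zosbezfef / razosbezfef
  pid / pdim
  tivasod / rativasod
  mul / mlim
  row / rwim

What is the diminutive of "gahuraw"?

tivasod and pid both end in -d yet inflect differently (rativasod, pdim), so the final letter is not what conditions the rule; the number of vowels is.
"gahuraw" has 3 vowels. The stems with 3 vowels (tivasod → rativasod, tamilaw → ratamilaw, zosbezfef → razosbezfef) add the prefix ra-.
So gahuraw → ragahuraw.

ragahuraw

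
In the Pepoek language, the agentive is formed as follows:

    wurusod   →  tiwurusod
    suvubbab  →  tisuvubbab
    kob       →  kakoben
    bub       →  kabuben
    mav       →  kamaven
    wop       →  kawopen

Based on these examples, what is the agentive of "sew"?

"sew" has 1 vowel. The stems with 1 vowel (bub → kabuben, mav → kamaven, wop → kawopen) add ka- … -en around the stem.
So sew → kasewen.

kasewen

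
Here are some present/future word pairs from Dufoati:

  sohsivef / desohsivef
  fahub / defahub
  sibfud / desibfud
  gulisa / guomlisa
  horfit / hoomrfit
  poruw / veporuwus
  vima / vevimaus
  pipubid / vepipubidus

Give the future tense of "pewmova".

"pewmova" begins with p-. The stems beginning with p- (poruw → veporuwus, pipubid → vepipubidus) add ve- … -us around the stem.
The other patterns: stems beginning with f- or s- add the prefix de-; stems beginning with g- or h- insert -om- after the first vowel.
So pewmova → vepewmovaus.

vepewmovaus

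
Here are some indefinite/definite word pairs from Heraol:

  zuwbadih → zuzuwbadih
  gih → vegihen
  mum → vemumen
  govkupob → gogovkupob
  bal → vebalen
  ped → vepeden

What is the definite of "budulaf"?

bubudulaf

"budulaf" has 3 vowels. The stems with 3 vowels (zuwbadih → zuzuwbadih, govkupob → gogovkupob) repeat the first consonant+vowel as a prefix.
The other pattern: stems with 1 vowel add ve- … -en around the stem.
So budulaf → bubudulaf.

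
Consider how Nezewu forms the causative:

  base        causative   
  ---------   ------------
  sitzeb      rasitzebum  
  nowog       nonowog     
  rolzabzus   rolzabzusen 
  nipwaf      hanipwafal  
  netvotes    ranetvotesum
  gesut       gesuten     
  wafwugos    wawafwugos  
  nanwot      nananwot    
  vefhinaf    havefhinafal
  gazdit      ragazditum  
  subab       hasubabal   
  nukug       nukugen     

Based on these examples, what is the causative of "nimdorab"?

gazdit and gesut both end in -t yet inflect differently (ragazditum, gesuten), so the final letter is not what conditions the rule; the last vowel is.
"nimdorab" has last vowel 'a'. The stems whose last vowel is 'a' (subab → hasubabal, vefhinaf → havefhinafal, nipwaf → hanipwafal) add ha- … -al around the stem.
The other patterns: stems whose last vowel is 'e' or 'i' add ra- … -um around the stem; stems whose last vowel is 'u' add -en; stems whose last vowel is 'o' repeat the first consonant+vowel as a prefix.
So nimdorab → hanimdorabal.

hanimdorabal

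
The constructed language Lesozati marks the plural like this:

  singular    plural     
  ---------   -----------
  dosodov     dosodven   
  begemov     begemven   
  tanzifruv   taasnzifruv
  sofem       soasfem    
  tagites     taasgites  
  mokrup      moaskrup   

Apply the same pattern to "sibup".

siasbup

dosodov and tanzifruv both end in -v yet inflect differently (dosodven, taasnzifruv), so the final letter is not what conditions the rule; the last vowel is.
"sibup" has last vowel 'u'. The stems whose last vowel is 'u' (tanzifruv → taasnzifruv, mokrup → moaskrup) insert -as- after the first vowel.
The other pattern: stems whose last vowel is 'o' delete the last vowel and add -en.
So sibup → siasbup.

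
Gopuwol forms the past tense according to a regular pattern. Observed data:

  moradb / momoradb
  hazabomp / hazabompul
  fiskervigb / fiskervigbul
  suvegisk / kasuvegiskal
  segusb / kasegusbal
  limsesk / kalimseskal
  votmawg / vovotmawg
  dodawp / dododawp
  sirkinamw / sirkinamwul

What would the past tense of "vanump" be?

fiskervigb and segusb both end in -b yet inflect differently (fiskervigbul, kasegusbal), so the final letter is not what conditions the rule; the second-to-last letter is.
"vanump" has second-to-last letter 'm'. The stems whose second-to-last letter is 'm' (hazabomp → hazabompul, sirkinamw → sirkinamwul) add -ul.
So vanump → vanumpul.

vanumpul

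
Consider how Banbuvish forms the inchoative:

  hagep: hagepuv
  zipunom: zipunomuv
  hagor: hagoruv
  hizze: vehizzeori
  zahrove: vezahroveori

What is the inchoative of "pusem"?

pusemuv

hagep and hizze both have last vowel 'e' yet inflect differently (hagepuv, vehizzeori), so the last vowel is not what conditions the rule; whether the stem ends in a vowel or a consonant is.
"pusem" ends in a consonant. The stems ending in a consonant (hagep → hagepuv, zipunom → zipunomuv, hagor → hagoruv) add -uv.
So pusem → pusemuv.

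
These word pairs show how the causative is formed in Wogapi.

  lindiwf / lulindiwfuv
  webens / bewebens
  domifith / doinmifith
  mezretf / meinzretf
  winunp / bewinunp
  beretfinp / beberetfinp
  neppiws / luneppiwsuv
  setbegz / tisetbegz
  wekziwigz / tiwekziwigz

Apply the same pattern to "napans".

webens and neppiws both end in -s yet inflect differently (bewebens, luneppiwsuv), so the final letter is not what conditions the rule; the second-to-last letter is.
"napans" has second-to-last letter 'n'. The stems whose second-to-last letter is 'n' (beretfinp → beberetfinp, winunp → bewinunp, webens → bewebens) add the prefix be-.
The other patterns: stems whose second-to-last letter is 'w' add lu- … -uv around the stem; stems whose second-to-last letter is 't' insert -in- after the first vowel; stems whose second-to-last letter is 'g' add the prefix ti-.
So napans → benapans.

benapans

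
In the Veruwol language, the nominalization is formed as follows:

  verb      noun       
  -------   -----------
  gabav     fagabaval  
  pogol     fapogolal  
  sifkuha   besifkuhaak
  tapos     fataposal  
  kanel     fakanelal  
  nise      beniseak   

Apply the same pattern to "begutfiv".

kanel and nise both have last vowel 'e' yet inflect differently (fakanelal, beniseak), so the last vowel is not what conditions the rule; whether the stem ends in a vowel or a consonant is.
"begutfiv" ends in a consonant. The stems ending in a consonant (kanel → fakanelal, gabav → fagabaval, pogol → fapogolal) add fa- … -al around the stem.
The other pattern: stems ending in a vowel add be- … -ak around the stem.
So begutfiv → fabegutfival.

fabegutfival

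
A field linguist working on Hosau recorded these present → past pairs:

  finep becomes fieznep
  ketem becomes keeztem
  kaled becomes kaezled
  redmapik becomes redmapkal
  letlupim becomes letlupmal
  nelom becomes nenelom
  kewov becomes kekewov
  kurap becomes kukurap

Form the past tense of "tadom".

tatadom

ketem and letlupim both end in -m yet inflect differently (keeztem, letlupmal), so the final letter is not what conditions the rule; the last vowel is.
"tadom" has last vowel 'o'. The stems whose last vowel is 'o' (nelom → nenelom, kewov → kekewov) repeat the first consonant+vowel as a prefix.
The other patterns: stems whose last vowel is 'e' insert -ez- after the first vowel; stems whose last vowel is 'i' delete the last vowel and add -al.
So tadom → tatadom.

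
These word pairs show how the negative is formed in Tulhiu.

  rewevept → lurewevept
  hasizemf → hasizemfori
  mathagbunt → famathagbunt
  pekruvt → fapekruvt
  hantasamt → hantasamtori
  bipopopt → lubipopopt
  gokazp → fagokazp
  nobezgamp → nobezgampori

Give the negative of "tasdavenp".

fatasdavenp

hantasamt and rewevept both end in -t yet inflect differently (hantasamtori, lurewevept), so the final letter is not what conditions the rule; the second-to-last letter is.
"tasdavenp" has second-to-last letter 'n'. The one such stem in the data (mathagbunt → famathagbunt) adds the prefix fa-, so the same rule applies.
The other patterns: stems whose second-to-last letter is 'm' add -ori; stems whose second-to-last letter is 'p' add the prefix lu-.
So tasdavenp → fatasdavenp.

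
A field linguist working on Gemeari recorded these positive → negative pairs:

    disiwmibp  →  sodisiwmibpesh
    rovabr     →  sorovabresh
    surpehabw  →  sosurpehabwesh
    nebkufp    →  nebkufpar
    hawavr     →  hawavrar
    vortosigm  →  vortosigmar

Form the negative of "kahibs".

"kahibs" has second-to-last letter 'b'. The stems whose second-to-last letter is 'b' (disiwmibp → sodisiwmibpesh, rovabr → sorovabresh, surpehabw → sosurpehabwesh) add so- … -esh around the stem.
The other pattern: stems whose second-to-last letter is 'f', 'g' or 'v' add -ar.
So kahibs → sokahibsesh.

sokahibsesh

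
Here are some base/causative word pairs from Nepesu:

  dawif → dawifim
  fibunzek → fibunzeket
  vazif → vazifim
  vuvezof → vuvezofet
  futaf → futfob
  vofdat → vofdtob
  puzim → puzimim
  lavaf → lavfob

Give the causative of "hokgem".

vazif and lavaf both end in -f yet inflect differently (vazifim, lavfob), so the final letter is not what conditions the rule; the last vowel is.
"hokgem" has last vowel 'e'. The one such stem in the data (fibunzek → fibunzeket) adds -et, so the same rule applies.
So hokgem → hokgemet.

hokgemet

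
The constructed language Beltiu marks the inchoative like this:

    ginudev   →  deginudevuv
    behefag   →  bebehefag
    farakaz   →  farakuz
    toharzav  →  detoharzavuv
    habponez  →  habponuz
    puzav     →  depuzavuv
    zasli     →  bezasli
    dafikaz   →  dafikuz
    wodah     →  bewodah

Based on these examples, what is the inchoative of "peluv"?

depeluvuv

farakaz and puzav both have last vowel 'a' yet inflect differently (farakuz, depuzavuv), so the last vowel is not what conditions the rule; the final letter is.
"peluv" ends in -v. The stems ending in -v (puzav → depuzavuv, ginudev → deginudevuv, toharzav → detoharzavuv) add de- … -uv around the stem.
The other patterns: stems ending in -z change the last vowel to 'u'; stems ending in -g, -h or -i add the prefix be-.
So peluv → depeluvuv.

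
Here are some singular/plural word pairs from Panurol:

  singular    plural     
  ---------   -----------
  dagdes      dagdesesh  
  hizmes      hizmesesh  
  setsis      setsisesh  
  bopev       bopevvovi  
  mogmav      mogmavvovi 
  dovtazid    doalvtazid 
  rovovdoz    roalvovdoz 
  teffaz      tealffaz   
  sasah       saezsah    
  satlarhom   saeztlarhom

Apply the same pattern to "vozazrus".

vozazrusesh

"vozazrus" ends in -s. The stems ending in -s (dagdes → dagdesesh, hizmes → hizmesesh, setsis → setsisesh) add -esh.
So vozazrus → vozazrusesh.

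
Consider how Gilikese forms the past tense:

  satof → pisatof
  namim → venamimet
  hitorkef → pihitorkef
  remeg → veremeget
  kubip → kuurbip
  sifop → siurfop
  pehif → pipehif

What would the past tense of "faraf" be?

kubip and pehif both have last vowel 'i' yet inflect differently (kuurbip, pipehif), so the last vowel is not what conditions the rule; the final letter is.
"faraf" ends in -f. The stems ending in -f (pehif → pipehif, satof → pisatof, hitorkef → pihitorkef) add the prefix pi-.
The other patterns: stems ending in -p insert -ur- after the first vowel; stems ending in -g or -m add ve- … -et around the stem.
So faraf → pifaraf.

pifaraf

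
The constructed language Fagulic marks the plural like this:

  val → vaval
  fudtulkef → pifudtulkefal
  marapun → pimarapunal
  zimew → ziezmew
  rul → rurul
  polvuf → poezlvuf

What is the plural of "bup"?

"bup" has 1 vowel. The stems with 1 vowel (val → vaval, rul → rurul) repeat the first consonant+vowel as a prefix.
The other patterns: stems with 2 vowels insert -ez- after the first vowel; stems with 3 vowels add pi- … -al around the stem.
So bup → bubup.

bubup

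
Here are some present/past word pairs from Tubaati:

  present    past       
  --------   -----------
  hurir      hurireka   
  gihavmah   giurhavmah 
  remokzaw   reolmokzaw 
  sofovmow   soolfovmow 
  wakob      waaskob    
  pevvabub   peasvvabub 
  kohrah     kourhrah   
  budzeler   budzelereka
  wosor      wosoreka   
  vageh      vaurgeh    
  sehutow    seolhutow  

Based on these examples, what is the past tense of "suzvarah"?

suurzvarah

kohrah and remokzaw both have last vowel 'a' yet inflect differently (kourhrah, reolmokzaw), so the last vowel is not what conditions the rule; the final letter is.
"suzvarah" ends in -h. The stems ending in -h (vageh → vaurgeh, kohrah → kourhrah, gihavmah → giurhavmah) insert -ur- after the first vowel.
So suzvarah → suurzvarah.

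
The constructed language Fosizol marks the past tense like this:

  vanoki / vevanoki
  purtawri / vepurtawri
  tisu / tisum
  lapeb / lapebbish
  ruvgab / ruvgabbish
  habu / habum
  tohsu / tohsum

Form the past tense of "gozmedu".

"gozmedu" ends in -u. The stems ending in -u (tohsu → tohsum, tisu → tisum, habu → habum) drop the final letter and add -um.
So gozmedu → gozmedum.

gozmedum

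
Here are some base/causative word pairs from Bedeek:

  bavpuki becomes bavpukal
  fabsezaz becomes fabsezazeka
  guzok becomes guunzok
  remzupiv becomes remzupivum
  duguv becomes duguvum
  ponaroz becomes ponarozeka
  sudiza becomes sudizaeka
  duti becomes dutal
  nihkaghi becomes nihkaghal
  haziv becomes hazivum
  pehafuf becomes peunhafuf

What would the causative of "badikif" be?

baundikif

duti and remzupiv both have last vowel 'i' yet inflect differently (dutal, remzupivum), so the last vowel is not what conditions the rule; the final letter is.
"badikif" ends in -f. The one such stem in the data (pehafuf → peunhafuf) inserts -un- after the first vowel (as does guzok), so the same rule applies.
So badikif → baundikif.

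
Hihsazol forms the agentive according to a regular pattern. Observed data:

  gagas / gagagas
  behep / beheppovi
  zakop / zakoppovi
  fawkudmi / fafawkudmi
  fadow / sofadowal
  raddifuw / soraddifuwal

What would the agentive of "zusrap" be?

"zusrap" ends in -p. The stems ending in -p (behep → beheppovi, zakop → zakoppovi) double the final consonant and add -ovi.
The other patterns: stems ending in -w add so- … -al around the stem; stems ending in -i or -s repeat the first consonant+vowel as a prefix.
So zusrap → zusrappovi.

zusrappovi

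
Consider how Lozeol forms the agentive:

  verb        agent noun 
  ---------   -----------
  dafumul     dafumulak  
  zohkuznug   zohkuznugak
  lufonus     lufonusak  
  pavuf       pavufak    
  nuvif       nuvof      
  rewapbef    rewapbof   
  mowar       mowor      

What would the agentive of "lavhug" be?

pavuf and nuvif both end in -f yet inflect differently (pavufak, nuvof), so the final letter is not what conditions the rule; the last vowel is.
"lavhug" has last vowel 'u'. The stems whose last vowel is 'u' (dafumul → dafumulak, zohkuznug → zohkuznugak, lufonus → lufonusak) add -ak.
The other pattern: stems whose last vowel is 'a', 'e' or 'i' change the last vowel to 'o'.
So lavhug → lavhugak.

lavhugak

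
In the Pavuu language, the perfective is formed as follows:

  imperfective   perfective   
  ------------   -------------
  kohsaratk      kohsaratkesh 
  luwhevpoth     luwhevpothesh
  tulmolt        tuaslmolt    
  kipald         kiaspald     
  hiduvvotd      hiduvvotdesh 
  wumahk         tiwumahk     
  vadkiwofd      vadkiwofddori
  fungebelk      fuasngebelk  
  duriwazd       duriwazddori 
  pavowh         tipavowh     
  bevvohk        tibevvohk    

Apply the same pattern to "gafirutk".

gafirutkesh

vadkiwofd and hiduvvotd both end in -d yet inflect differently (vadkiwofddori, hiduvvotdesh), so the final letter is not what conditions the rule; the second-to-last letter is.
"gafirutk" has second-to-last letter 't'. The stems whose second-to-last letter is 't' (hiduvvotd → hiduvvotdesh, kohsaratk → kohsaratkesh, luwhevpoth → luwhevpothesh) add -esh.
The other patterns: stems whose second-to-last letter is 'f' or 'z' double the final consonant and add -ori; stems whose second-to-last letter is 'l' insert -as- after the first vowel; stems whose second-to-last letter is 'h' or 'w' add the prefix ti-.
So gafirutk → gafirutkesh.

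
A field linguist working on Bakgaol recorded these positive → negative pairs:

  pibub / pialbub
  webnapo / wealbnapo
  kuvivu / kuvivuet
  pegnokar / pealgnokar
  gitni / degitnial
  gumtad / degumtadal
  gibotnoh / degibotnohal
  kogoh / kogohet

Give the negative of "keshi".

keshiet

kogoh and gibotnoh both end in -h yet inflect differently (kogohet, degibotnohal), so the final letter is not what conditions the rule; the first letter is.
"keshi" begins with k-. The stems beginning with k- (kuvivu → kuvivuet, kogoh → kogohet) add -et.
The other patterns: stems beginning with g- add de- … -al around the stem; stems beginning with p- or w- insert -al- after the first vowel.
So keshi → keshiet.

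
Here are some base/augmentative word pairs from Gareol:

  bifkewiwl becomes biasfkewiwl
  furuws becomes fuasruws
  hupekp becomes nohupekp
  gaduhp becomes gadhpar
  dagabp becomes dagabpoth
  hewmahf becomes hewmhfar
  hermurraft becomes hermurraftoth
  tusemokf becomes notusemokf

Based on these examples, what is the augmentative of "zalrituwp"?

zaaslrituwp

hewmahf and tusemokf both end in -f yet inflect differently (hewmhfar, notusemokf), so the final letter is not what conditions the rule; the second-to-last letter is.
"zalrituwp" has second-to-last letter 'w'. The stems whose second-to-last letter is 'w' (bifkewiwl → biasfkewiwl, furuws → fuasruws) insert -as- after the first vowel.
The other patterns: stems whose second-to-last letter is 'h' delete the last vowel and add -ar; stems whose second-to-last letter is 'k' add the prefix no-; stems whose second-to-last letter is 'b' or 'f' add -oth.
So zalrituwp → zaaslrituwp.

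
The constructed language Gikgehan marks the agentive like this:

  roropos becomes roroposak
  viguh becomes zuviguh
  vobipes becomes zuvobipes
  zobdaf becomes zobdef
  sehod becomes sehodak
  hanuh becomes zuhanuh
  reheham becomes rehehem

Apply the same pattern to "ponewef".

vobipes and roropos both end in -s yet inflect differently (zuvobipes, roroposak), so the final letter is not what conditions the rule; the last vowel is.
"ponewef" has last vowel 'e'. The one such stem in the data (vobipes → zuvobipes) adds the prefix zu-, so the same rule applies.
The other patterns: stems whose last vowel is 'a' change the last vowel to 'e'; stems whose last vowel is 'o' add -ak.
So ponewef → zuponewef.

zuponewef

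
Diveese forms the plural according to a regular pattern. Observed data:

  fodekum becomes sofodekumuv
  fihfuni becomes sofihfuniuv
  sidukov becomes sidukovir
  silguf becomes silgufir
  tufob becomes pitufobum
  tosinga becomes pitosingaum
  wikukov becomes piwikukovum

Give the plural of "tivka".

pitivkaum

sidukov and wikukov both end in -v yet inflect differently (sidukovir, piwikukovum), so the final letter is not what conditions the rule; the first letter is.
"tivka" begins with t-. The stems beginning with t- (tufob → pitufobum, tosinga → pitosingaum) add pi- … -um around the stem.
The other patterns: stems beginning with f- add so- … -uv around the stem; stems beginning with s- add -ir.
So tivka → pitivkaum.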